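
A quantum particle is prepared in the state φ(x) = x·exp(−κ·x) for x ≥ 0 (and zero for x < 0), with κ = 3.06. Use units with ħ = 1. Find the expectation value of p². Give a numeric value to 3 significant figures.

p² φ = −ħ² d²φ/dx²; ⟨p²⟩ = −ħ² ∫ φ*·φ'' dx / ∫|φ|² dx.
Differentiate x·exp(−κ·x) with the product rule; every integrand then reduces to terms xʲ·e^(−2κx) on [0, ∞), with ∫₀^∞ xʲ·e^(−2κx) dx = j!/(2κ)^(j+1).
State is unnormalized: ∫|φ|² dx = 0.0087252, and ∫φ*·(−ħ² φ'') dx = 0.081699, so ⟨p²⟩ = 0.081699 / 0.0087252.
⟨p²⟩ = 9.3636.

9.36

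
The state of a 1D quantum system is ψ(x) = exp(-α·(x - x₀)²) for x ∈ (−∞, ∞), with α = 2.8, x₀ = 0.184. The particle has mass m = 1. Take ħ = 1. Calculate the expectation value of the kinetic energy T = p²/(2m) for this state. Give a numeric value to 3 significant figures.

T = −(ħ²/2m) d²/dx², so ⟨T⟩ = −(ħ²/2m) ∫ ψ*·ψ'' dx / ∫|ψ|² dx; with m = 1.
Gaussian moments (u = x − x₀): ∫u^(2j)·e^(−2αu²) du = (2j−1)!!/(4α)^j · √(π/(2α)), odd powers integrate to 0; here √(π/(2α)) = 0.74900. Derivatives: d/dx e^(−αu²) = −2αu·e^(−αu²), d²/dx² e^(−αu²) = (4α²u² − 2α)·e^(−αu²).
State is unnormalized: ∫|ψ|² dx = 0.74900, and ∫ψ*·(−ħ²/2m · ψ'') dx = 1.0486, so ⟨T⟩ = 1.0486 / 0.74900.
⟨T⟩ = 1.4000.

1.40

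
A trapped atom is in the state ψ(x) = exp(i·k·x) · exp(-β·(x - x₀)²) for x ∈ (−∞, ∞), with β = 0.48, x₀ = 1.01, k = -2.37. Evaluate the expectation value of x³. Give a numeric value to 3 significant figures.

⟨x³⟩ = ∫ x³·|ψ|² dx / ∫|ψ|² dx (integrals over the domain).
Gaussian moments (u = x − x₀): ∫u^(2j)·e^(−2βu²) du = (2j−1)!!/(4β)^j · √(π/(2β)), odd powers integrate to 0; here √(π/(2β)) = 1.8090.
State is unnormalized: ∫|ψ|² dx = 1.8090, and ∫ψ*·x³·ψ dx = 4.7187, so ⟨x³⟩ = 4.7187 / 1.8090.
⟨x³⟩ = 2.6084.

2.61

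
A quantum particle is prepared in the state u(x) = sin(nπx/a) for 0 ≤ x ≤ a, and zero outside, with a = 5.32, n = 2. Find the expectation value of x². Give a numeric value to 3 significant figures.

9.08

⟨x²⟩ = ∫ x²·|u|² dx / ∫|u|² dx (integrals over the domain).
With sin²θ = (1 − cos2θ)/2 on 0 ≤ x ≤ a: ∫sin²(nπx/a) dx = a/2, ∫x·sin²(nπx/a) dx = a²/4, ∫x²·sin²(nπx/a) dx = a³·(1/6 − 1/(4n²π²)); higher powers xᵏ the same way, integrating xᵏ·cos(2nπx/a) by parts.
State is unnormalized: ∫|u|² dx = 2.6600, and ∫u*·x²·u dx = 24.141, so ⟨x²⟩ = 24.141 / 2.6600.
⟨x²⟩ = 9.0757.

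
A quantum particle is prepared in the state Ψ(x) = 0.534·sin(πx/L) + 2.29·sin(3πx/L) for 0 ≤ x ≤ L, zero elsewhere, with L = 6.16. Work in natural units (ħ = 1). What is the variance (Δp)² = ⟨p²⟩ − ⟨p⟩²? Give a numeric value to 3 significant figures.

2.23

Compute ⟨p⟩ and ⟨p²⟩ separately; (Δp)² = ⟨p²⟩ − ⟨p⟩².
d²/dx² sin(jπx/L) = −(jπ/L)²·sin(jπx/L); on 0 ≤ x ≤ L, ∫sin²(jπx/L) dx = L/2 and ∫sin(jπx/L)·sin(lπx/L) dx = 0 for j ≠ l, so only diagonal terms survive in ∫|Ψ|² and ∫Ψ·Ψ″; ∫Ψ·Ψ′ dx = [Ψ²/2] between the walls = 0.
Normalization: ∫|Ψ|² dx = 17.030.
⟨p⟩ = 0.0000 and ⟨p²⟩ = 2.2336.
(Δp)² = 2.2336 − (0.0000)² = 2.2336.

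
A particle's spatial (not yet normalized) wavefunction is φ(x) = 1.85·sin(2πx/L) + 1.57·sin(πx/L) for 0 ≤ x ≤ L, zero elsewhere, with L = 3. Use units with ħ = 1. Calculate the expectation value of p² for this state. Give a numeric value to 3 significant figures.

3.01

p² φ = −ħ² d²φ/dx²; ⟨p²⟩ = −ħ² ∫ φ*·φ'' dx / ∫|φ|² dx.
d²/dx² sin(jπx/L) = −(jπ/L)²·sin(jπx/L); on 0 ≤ x ≤ L, ∫sin²(jπx/L) dx = L/2 and ∫sin(jπx/L)·sin(lπx/L) dx = 0 for j ≠ l, so only diagonal terms survive in ∫|φ|² and ∫φ·φ″; ∫φ·φ′ dx = [φ²/2] between the walls = 0.
State is unnormalized: ∫|φ|² dx = 8.8311, and ∫φ*·(−ħ² φ'') dx = 26.574, so ⟨p²⟩ = 26.574 / 8.8311.
⟨p²⟩ = 3.0091.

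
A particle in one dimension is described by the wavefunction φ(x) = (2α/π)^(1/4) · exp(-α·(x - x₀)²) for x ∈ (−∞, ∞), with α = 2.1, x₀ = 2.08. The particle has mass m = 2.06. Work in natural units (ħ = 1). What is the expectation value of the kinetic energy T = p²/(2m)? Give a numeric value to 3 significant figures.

T = −(ħ²/2m) d²/dx², so ⟨T⟩ = −(ħ²/2m) ∫ φ*·φ'' dx; with m = 2.06.
Gaussian moments (u = x − x₀): ∫u^(2j)·e^(−2αu²) du = (2j−1)!!/(4α)^j · √(π/(2α)), odd powers integrate to 0; here √(π/(2α)) = 0.86487. Derivatives: d/dx e^(−αu²) = −2αu·e^(−αu²), d²/dx² e^(−αu²) = (4α²u² − 2α)·e^(−αu²).
⟨T⟩ = 0.50971.

0.510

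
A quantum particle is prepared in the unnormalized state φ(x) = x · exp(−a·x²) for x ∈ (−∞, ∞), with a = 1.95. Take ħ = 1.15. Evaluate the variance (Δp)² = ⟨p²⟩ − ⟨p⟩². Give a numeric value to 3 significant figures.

7.74

Compute ⟨p⟩ and ⟨p²⟩ separately; (Δp)² = ⟨p²⟩ − ⟨p⟩².
Expand each integrand as polynomial × e^(−2ax²) and use ∫x^(2j)·e^(−2ax²) dx = (2j−1)!!/(4a)^j · √(π/(2a)), odd powers → 0; here √(π/(2a)) = 0.89752. Differentiate with the product rule, d/dx e^(−ax²) = −2ax·e^(−ax²).
Normalization: ∫|φ|² dx = 0.11507.
⟨p⟩ = 0.0000 and ⟨p²⟩ = 7.7366.
(Δp)² = 7.7366 − (0.0000)² = 7.7366.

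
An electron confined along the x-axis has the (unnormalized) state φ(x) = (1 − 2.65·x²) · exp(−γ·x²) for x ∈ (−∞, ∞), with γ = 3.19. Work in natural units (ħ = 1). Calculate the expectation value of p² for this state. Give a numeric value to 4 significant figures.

p² φ = −ħ² d²φ/dx²; ⟨p²⟩ = −ħ² ∫ φ*·φ'' dx / ∫|φ|² dx.
Expand each integrand as polynomial × e^(−2γx²) and use ∫x^(2j)·e^(−2γx²) dx = (2j−1)!!/(4γ)^j · √(π/(2γ)), odd powers → 0; here √(π/(2γ)) = 0.70172. Differentiate with the product rule, d/dx e^(−γx²) = −2γx·e^(−γx²).
State is unnormalized: ∫|φ|² dx = 0.50105, and ∫φ*·(−ħ² φ'') dx = 3.8441, so ⟨p²⟩ = 3.8441 / 0.50105.
⟨p²⟩ = 7.6721.

7.672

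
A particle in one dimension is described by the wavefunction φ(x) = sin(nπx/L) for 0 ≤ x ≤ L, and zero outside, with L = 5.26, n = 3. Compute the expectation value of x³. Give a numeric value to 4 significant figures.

⟨x³⟩ = ∫ x³·|φ|² dx / ∫|φ|² dx (integrals over the domain).
With sin²θ = (1 − cos2θ)/2 on 0 ≤ x ≤ L: ∫sin²(nπx/L) dx = L/2, ∫x·sin²(nπx/L) dx = L²/4, ∫x²·sin²(nπx/L) dx = L³·(1/6 − 1/(4n²π²)); higher powers xᵏ the same way, integrating xᵏ·cos(2nπx/L) by parts.
State is unnormalized: ∫|φ|² dx = 2.6300, and ∫φ*·x³·φ dx = 92.455, so ⟨x³⟩ = 92.455 / 2.6300.
⟨x³⟩ = 35.154.

35.15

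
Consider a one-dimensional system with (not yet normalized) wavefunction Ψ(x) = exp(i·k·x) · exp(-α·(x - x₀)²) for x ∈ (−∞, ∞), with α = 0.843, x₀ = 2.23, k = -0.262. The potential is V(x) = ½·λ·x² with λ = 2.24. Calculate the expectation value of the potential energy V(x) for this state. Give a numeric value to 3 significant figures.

5.90

⟨V⟩ = ∫ V(x)·|Ψ|² dx / ∫|Ψ|² dx.
Gaussian moments (u = x − x₀): ∫u^(2j)·e^(−2αu²) du = (2j−1)!!/(4α)^j · √(π/(2α)), odd powers integrate to 0; here √(π/(2α)) = 1.3650.
State is unnormalized: ∫|Ψ|² dx = 1.3650, and ∫Ψ*·V(x)·Ψ dx = 8.0562, so ⟨V⟩ = 8.0562 / 1.3650.
⟨V⟩ = 5.9018.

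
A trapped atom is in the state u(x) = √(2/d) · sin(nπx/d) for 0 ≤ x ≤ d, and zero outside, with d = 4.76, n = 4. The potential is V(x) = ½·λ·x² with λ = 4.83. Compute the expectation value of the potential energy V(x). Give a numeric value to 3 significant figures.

18.1

⟨V⟩ = ∫ V(x)·|u|² dx.
With sin²θ = (1 − cos2θ)/2 on 0 ≤ x ≤ d: ∫sin²(nπx/d) dx = d/2, ∫x·sin²(nπx/d) dx = d²/4, ∫x²·sin²(nπx/d) dx = d³·(1/6 − 1/(4n²π²)); higher powers xᵏ the same way, integrating xᵏ·cos(2nπx/d) by parts.
⟨V⟩ = 18.066.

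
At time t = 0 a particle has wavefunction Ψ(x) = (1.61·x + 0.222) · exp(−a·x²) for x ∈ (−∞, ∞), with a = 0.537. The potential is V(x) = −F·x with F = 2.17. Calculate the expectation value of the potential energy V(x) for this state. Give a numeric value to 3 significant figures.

-0.575

⟨V⟩ = ∫ V(x)·|Ψ|² dx / ∫|Ψ|² dx.
Expand each integrand as polynomial × e^(−2ax²) and use ∫x^(2j)·e^(−2ax²) dx = (2j−1)!!/(4a)^j · √(π/(2a)), odd powers → 0; here √(π/(2a)) = 1.7103.
State is unnormalized: ∫|Ψ|² dx = 2.1482, and ∫Ψ*·V(x)·Ψ dx = -1.2351, so ⟨V⟩ = -1.2351 / 2.1482.
⟨V⟩ = -0.57495.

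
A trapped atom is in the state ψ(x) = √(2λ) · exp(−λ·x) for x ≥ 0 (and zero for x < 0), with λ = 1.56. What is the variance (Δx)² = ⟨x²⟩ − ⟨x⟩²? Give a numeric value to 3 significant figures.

Compute ⟨x⟩ and ⟨x²⟩ separately, then (Δx)² = ⟨x²⟩ − ⟨x⟩².
Every integrand reduces to terms xʲ·e^(−2λx) on [0, ∞); use ∫₀^∞ xʲ·e^(−2λx) dx = j!/(2λ)^(j+1).
⟨x⟩ = 0.32051 and ⟨x²⟩ = 0.20546.
(Δx)² = 0.20546 − (0.32051)² = 0.10273.

0.103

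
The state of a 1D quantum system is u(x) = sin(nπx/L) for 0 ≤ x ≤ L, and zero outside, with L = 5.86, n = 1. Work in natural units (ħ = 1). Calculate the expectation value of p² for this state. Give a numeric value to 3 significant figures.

p² u = −ħ² d²u/dx²; ⟨p²⟩ = −ħ² ∫ u*·u'' dx / ∫|u|² dx.
d/dx sin(nπx/L) = (nπ/L)·cos(nπx/L) and d²/dx² sin(nπx/L) = −(nπ/L)²·sin(nπx/L); on 0 ≤ x ≤ L, ∫sin²(nπx/L) dx = L/2 and ∫sin(nπx/L)·cos(nπx/L) dx = 0.
State is unnormalized: ∫|u|² dx = 2.9300, and ∫u*·(−ħ² u'') dx = 0.84212, so ⟨p²⟩ = 0.84212 / 2.9300.
⟨p²⟩ = 0.28741.

0.287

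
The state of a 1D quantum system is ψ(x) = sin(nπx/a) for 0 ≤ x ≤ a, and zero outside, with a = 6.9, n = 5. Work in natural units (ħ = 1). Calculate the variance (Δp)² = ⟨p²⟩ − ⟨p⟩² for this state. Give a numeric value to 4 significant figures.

Compute ⟨p⟩ and ⟨p²⟩ separately; (Δp)² = ⟨p²⟩ − ⟨p⟩².
d/dx sin(nπx/a) = (nπ/a)·cos(nπx/a) and d²/dx² sin(nπx/a) = −(nπ/a)²·sin(nπx/a); on 0 ≤ x ≤ a, ∫sin²(nπx/a) dx = a/2 and ∫sin(nπx/a)·cos(nπx/a) dx = 0.
Normalization: ∫|ψ|² dx = 3.4500.
⟨p⟩ = 0.0000 and ⟨p²⟩ = 5.1825.
(Δp)² = 5.1825 − (0.0000)² = 5.1825.

5.183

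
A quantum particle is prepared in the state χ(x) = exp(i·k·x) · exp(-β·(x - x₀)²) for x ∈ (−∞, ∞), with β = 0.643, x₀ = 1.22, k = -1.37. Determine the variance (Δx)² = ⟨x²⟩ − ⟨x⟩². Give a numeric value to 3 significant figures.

0.389

Compute ⟨x⟩ and ⟨x²⟩ separately, then (Δx)² = ⟨x²⟩ − ⟨x⟩².
Gaussian moments (u = x − x₀): ∫u^(2j)·e^(−2βu²) du = (2j−1)!!/(4β)^j · √(π/(2β)), odd powers integrate to 0; here √(π/(2β)) = 1.5630.
Normalization: ∫|χ|² dx = 1.5630.
⟨x⟩ = 1.2200 and ⟨x²⟩ = 1.8772.
(Δx)² = 1.8772 − (1.2200)² = 0.38880.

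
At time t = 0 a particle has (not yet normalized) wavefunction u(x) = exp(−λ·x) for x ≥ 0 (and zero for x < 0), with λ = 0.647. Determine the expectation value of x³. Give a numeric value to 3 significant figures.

2.77

⟨x³⟩ = ∫ x³·|u|² dx / ∫|u|² dx (integrals over the domain).
Every integrand reduces to terms xʲ·e^(−2λx) on [0, ∞); use ∫₀^∞ xʲ·e^(−2λx) dx = j!/(2λ)^(j+1).
State is unnormalized: ∫|u|² dx = 0.77280, and ∫u*·x³·u dx = 2.1400, so ⟨x³⟩ = 2.1400 / 0.77280.
⟨x³⟩ = 2.7692.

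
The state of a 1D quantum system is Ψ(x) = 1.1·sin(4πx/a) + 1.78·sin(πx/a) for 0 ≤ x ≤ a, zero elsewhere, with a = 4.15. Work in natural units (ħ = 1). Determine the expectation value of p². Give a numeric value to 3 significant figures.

2.95

p² Ψ = −ħ² d²Ψ/dx²; ⟨p²⟩ = −ħ² ∫ Ψ*·Ψ'' dx / ∫|Ψ|² dx.
d²/dx² sin(jπx/a) = −(jπ/a)²·sin(jπx/a); on 0 ≤ x ≤ a, ∫sin²(jπx/a) dx = a/2 and ∫sin(jπx/a)·sin(lπx/a) dx = 0 for j ≠ l, so only diagonal terms survive in ∫|Ψ|² and ∫Ψ·Ψ″; ∫Ψ·Ψ′ dx = [Ψ²/2] between the walls = 0.
State is unnormalized: ∫|Ψ|² dx = 9.0852, and ∫Ψ*·(−ħ² Ψ'') dx = 26.789, so ⟨p²⟩ = 26.789 / 9.0852.
⟨p²⟩ = 2.9486.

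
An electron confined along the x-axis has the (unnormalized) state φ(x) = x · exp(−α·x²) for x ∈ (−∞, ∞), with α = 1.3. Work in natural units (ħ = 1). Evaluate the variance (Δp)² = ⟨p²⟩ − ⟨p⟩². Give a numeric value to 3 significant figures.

Compute ⟨p⟩ and ⟨p²⟩ separately; (Δp)² = ⟨p²⟩ − ⟨p⟩².
Expand each integrand as polynomial × e^(−2αx²) and use ∫x^(2j)·e^(−2αx²) dx = (2j−1)!!/(4α)^j · √(π/(2α)), odd powers → 0; here √(π/(2α)) = 1.0992. Differentiate with the product rule, d/dx e^(−αx²) = −2αx·e^(−αx²).
Normalization: ∫|φ|² dx = 0.21139.
⟨p⟩ = 0.0000 and ⟨p²⟩ = 3.9000.
(Δp)² = 3.9000 − (0.0000)² = 3.9000.

3.90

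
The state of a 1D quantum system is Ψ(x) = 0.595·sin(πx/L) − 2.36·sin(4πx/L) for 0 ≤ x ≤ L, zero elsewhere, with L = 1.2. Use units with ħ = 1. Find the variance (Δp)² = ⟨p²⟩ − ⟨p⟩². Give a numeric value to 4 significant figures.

Compute ⟨p⟩ and ⟨p²⟩ separately; (Δp)² = ⟨p²⟩ − ⟨p⟩².
d²/dx² sin(jπx/L) = −(jπ/L)²·sin(jπx/L); on 0 ≤ x ≤ L, ∫sin²(jπx/L) dx = L/2 and ∫sin(jπx/L)·sin(lπx/L) dx = 0 for j ≠ l, so only diagonal terms survive in ∫|Ψ|² and ∫Ψ·Ψ″; ∫Ψ·Ψ′ dx = [Ψ²/2] between the walls = 0.
Normalization: ∫|Ψ|² dx = 3.5542.
⟨p⟩ = 0.0000 and ⟨p²⟩ = 103.52.
(Δp)² = 103.52 − (0.0000)² = 103.52.

103.5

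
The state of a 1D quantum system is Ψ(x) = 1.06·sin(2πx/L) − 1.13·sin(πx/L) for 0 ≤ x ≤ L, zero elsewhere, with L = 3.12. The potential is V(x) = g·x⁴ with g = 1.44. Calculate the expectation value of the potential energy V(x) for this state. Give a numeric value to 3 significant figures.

35.4

⟨V⟩ = ∫ V(x)·|Ψ|² dx / ∫|Ψ|² dx.
On 0 ≤ x ≤ L (j ≠ l): ∫sin²(jπx/L) dx = L/2, ∫sin(jπx/L)·sin(lπx/L) dx = 0; diagonal moments ∫x·sin²(jπx/L) dx = L²/4, ∫x²·sin²(jπx/L) dx = L³·(1/6 − 1/(4j²π²)); cross terms ∫x·sin(jπx/L)·sin(lπx/L) dx = 0 for j + l even and −4jlL²/(π²(j² − l²)²) for j + l odd, ∫x²·sin(jπx/L)·sin(lπx/L) dx = (−1)^(j+l)·4jlL³/(π²(j² − l²)²); higher powers the same way via product-to-sum and parts.
State is unnormalized: ∫|Ψ|² dx = 3.7448, and ∫Ψ*·V(x)·Ψ dx = 132.63, so ⟨V⟩ = 132.63 / 3.7448.
⟨V⟩ = 35.418.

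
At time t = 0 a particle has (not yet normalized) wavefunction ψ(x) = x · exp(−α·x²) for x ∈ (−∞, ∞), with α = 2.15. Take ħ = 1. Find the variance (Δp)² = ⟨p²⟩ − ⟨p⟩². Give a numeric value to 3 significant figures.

Compute ⟨p⟩ and ⟨p²⟩ separately; (Δp)² = ⟨p²⟩ − ⟨p⟩².
Expand each integrand as polynomial × e^(−2αx²) and use ∫x^(2j)·e^(−2αx²) dx = (2j−1)!!/(4α)^j · √(π/(2α)), odd powers → 0; here √(π/(2α)) = 0.85475. Differentiate with the product rule, d/dx e^(−αx²) = −2αx·e^(−αx²).
Normalization: ∫|ψ|² dx = 0.099390.
⟨p⟩ = 0.0000 and ⟨p²⟩ = 6.4500.
(Δp)² = 6.4500 − (0.0000)² = 6.4500.

6.45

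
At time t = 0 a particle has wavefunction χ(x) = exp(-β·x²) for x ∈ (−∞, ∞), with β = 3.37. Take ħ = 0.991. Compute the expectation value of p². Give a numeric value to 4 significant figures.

3.310

p² χ = −ħ² d²χ/dx²; ⟨p²⟩ = −ħ² ∫ χ*·χ'' dx / ∫|χ|² dx.
Gaussian moments: ∫x^(2j)·e^(−2βx²) dx = (2j−1)!!/(4β)^j · √(π/(2β)), odd powers integrate to 0; here √(π/(2β)) = 0.68272. Derivatives: d/dx e^(−βx²) = −2βx·e^(−βx²), d²/dx² e^(−βx²) = (4β²x² − 2β)·e^(−βx²).
State is unnormalized: ∫|χ|² dx = 0.68272, and ∫χ*·(−ħ² χ'') dx = 2.2596, so ⟨p²⟩ = 2.2596 / 0.68272.
⟨p²⟩ = 3.3096.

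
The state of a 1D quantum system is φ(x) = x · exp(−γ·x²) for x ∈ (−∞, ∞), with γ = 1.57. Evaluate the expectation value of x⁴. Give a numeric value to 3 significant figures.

0.380

⟨x⁴⟩ = ∫ x⁴·|φ|² dx / ∫|φ|² dx (integrals over the domain).
Expand each integrand as polynomial × e^(−2γx²) and use ∫x^(2j)·e^(−2γx²) dx = (2j−1)!!/(4γ)^j · √(π/(2γ)), odd powers → 0; here √(π/(2γ)) = 1.0003.
State is unnormalized: ∫|φ|² dx = 0.15928, and ∫φ*·x⁴·φ dx = 0.060579, so ⟨x⁴⟩ = 0.060579 / 0.15928.
⟨x⁴⟩ = 0.38034.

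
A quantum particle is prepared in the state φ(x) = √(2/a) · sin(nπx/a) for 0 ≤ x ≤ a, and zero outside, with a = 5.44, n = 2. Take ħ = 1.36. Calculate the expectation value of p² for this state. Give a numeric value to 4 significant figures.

p² φ = −ħ² d²φ/dx²; ⟨p²⟩ = −ħ² ∫ φ*·φ'' dx.
d/dx sin(nπx/a) = (nπ/a)·cos(nπx/a) and d²/dx² sin(nπx/a) = −(nπ/a)²·sin(nπx/a); on 0 ≤ x ≤ a, ∫sin²(nπx/a) dx = a/2 and ∫sin(nπx/a)·cos(nπx/a) dx = 0.
⟨p²⟩ = 2.4674.

2.467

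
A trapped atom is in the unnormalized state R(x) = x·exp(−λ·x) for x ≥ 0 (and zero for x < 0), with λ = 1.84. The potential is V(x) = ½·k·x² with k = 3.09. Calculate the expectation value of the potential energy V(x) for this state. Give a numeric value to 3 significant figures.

1.37

⟨V⟩ = ∫ V(x)·|R|² dx / ∫|R|² dx.
Every integrand reduces to terms xʲ·e^(−2λx) on [0, ∞); use ∫₀^∞ xʲ·e^(−2λx) dx = j!/(2λ)^(j+1).
State is unnormalized: ∫|R|² dx = 0.040132, and ∫R*·V(x)·R dx = 0.054942, so ⟨V⟩ = 0.054942 / 0.040132.
⟨V⟩ = 1.3690.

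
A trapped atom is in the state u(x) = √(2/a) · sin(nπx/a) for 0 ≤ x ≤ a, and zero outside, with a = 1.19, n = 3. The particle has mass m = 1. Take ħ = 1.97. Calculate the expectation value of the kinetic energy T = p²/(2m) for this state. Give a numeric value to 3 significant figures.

T = −(ħ²/2m) d²/dx², so ⟨T⟩ = −(ħ²/2m) ∫ u*·u'' dx; with m = 1.
d/dx sin(nπx/a) = (nπ/a)·cos(nπx/a) and d²/dx² sin(nπx/a) = −(nπ/a)²·sin(nπx/a); on 0 ≤ x ≤ a, ∫sin²(nπx/a) dx = a/2 and ∫sin(nπx/a)·cos(nπx/a) dx = 0.
⟨T⟩ = 121.72.

122.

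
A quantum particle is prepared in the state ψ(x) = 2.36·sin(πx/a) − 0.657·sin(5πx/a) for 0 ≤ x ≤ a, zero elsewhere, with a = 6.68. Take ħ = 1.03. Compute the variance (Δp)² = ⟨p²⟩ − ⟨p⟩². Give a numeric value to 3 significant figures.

Compute ⟨p⟩ and ⟨p²⟩ separately; (Δp)² = ⟨p²⟩ − ⟨p⟩².
d²/dx² sin(jπx/a) = −(jπ/a)²·sin(jπx/a); on 0 ≤ x ≤ a, ∫sin²(jπx/a) dx = a/2 and ∫sin(jπx/a)·sin(lπx/a) dx = 0 for j ≠ l, so only diagonal terms survive in ∫|ψ|² and ∫ψ·ψ″; ∫ψ·ψ′ dx = [ψ²/2] between the walls = 0.
Normalization: ∫|ψ|² dx = 20.044.
⟨p⟩ = 0.0000 and ⟨p²⟩ = 0.63971.
(Δp)² = 0.63971 − (0.0000)² = 0.63971.

0.640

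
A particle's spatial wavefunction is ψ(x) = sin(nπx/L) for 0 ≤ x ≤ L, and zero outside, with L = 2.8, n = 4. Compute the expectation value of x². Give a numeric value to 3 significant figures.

2.59

⟨x²⟩ = ∫ x²·|ψ|² dx / ∫|ψ|² dx (integrals over the domain).
With sin²θ = (1 − cos2θ)/2 on 0 ≤ x ≤ L: ∫sin²(nπx/L) dx = L/2, ∫x·sin²(nπx/L) dx = L²/4, ∫x²·sin²(nπx/L) dx = L³·(1/6 − 1/(4n²π²)); higher powers xᵏ the same way, integrating xᵏ·cos(2nπx/L) by parts.
State is unnormalized: ∫|ψ|² dx = 1.4000, and ∫ψ*·x²·ψ dx = 3.6239, so ⟨x²⟩ = 3.6239 / 1.4000.
⟨x²⟩ = 2.5885.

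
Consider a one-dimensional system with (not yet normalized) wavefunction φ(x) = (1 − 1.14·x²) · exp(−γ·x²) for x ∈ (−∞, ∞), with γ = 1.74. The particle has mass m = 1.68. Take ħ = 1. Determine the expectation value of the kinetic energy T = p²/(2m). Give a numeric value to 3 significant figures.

T = −(ħ²/2m) d²/dx², so ⟨T⟩ = −(ħ²/2m) ∫ φ*·φ'' dx / ∫|φ|² dx; with m = 1.68.
Expand each integrand as polynomial × e^(−2γx²) and use ∫x^(2j)·e^(−2γx²) dx = (2j−1)!!/(4γ)^j · √(π/(2γ)), odd powers → 0; here √(π/(2γ)) = 0.95013. Differentiate with the product rule, d/dx e^(−γx²) = −2γx·e^(−γx²).
State is unnormalized: ∫|φ|² dx = 0.71536, and ∫φ*·(−ħ²/2m · φ'') dx = 0.74562, so ⟨T⟩ = 0.74562 / 0.71536.
⟨T⟩ = 1.0423.

1.04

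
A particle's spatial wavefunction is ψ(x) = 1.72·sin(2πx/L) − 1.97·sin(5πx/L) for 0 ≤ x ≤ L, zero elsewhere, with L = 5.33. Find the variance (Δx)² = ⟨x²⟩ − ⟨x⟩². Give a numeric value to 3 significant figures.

2.17

Compute ⟨x⟩ and ⟨x²⟩ separately, then (Δx)² = ⟨x²⟩ − ⟨x⟩².
On 0 ≤ x ≤ L (j ≠ l): ∫sin²(jπx/L) dx = L/2, ∫sin(jπx/L)·sin(lπx/L) dx = 0; diagonal moments ∫x·sin²(jπx/L) dx = L²/4, ∫x²·sin²(jπx/L) dx = L³·(1/6 − 1/(4j²π²)); cross terms ∫x·sin(jπx/L)·sin(lπx/L) dx = 0 for j + l even and −4jlL²/(π²(j² − l²)²) for j + l odd, ∫x²·sin(jπx/L)·sin(lπx/L) dx = (−1)^(j+l)·4jlL³/(π²(j² − l²)²); higher powers the same way via product-to-sum and parts.
Normalization: ∫|ψ|² dx = 18.227.
⟨x⟩ = 2.7621 and ⟨x²⟩ = 9.7987.
(Δx)² = 9.7987 − (2.7621)² = 2.1697.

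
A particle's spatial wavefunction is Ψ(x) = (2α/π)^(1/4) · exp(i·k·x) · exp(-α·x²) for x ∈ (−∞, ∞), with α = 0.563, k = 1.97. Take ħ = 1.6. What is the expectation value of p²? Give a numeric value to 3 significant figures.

p² Ψ = −ħ² d²Ψ/dx²; ⟨p²⟩ = −ħ² ∫ Ψ*·Ψ'' dx.
Gaussian moments: ∫x^(2j)·e^(−2αx²) dx = (2j−1)!!/(4α)^j · √(π/(2α)), odd powers integrate to 0; here √(π/(2α)) = 1.6703. Derivatives: Ψ′ = (ik − 2αx)·Ψ, Ψ″ = ((ik − 2αx)² − 2α)·Ψ; the odd-in-x pieces drop out.
⟨p²⟩ = 11.376.

11.4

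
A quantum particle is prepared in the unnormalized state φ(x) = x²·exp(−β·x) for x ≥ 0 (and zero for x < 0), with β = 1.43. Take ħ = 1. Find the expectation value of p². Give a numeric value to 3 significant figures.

p² φ = −ħ² d²φ/dx²; ⟨p²⟩ = −ħ² ∫ φ*·φ'' dx / ∫|φ|² dx.
Differentiate x²·exp(−β·x) with the product rule; every integrand then reduces to terms xʲ·e^(−2βx) on [0, ∞), with ∫₀^∞ xʲ·e^(−2βx) dx = j!/(2β)^(j+1).
State is unnormalized: ∫|φ|² dx = 0.12542, and ∫φ*·(−ħ² φ'') dx = 0.085493, so ⟨p²⟩ = 0.085493 / 0.12542.
⟨p²⟩ = 0.68163.

0.682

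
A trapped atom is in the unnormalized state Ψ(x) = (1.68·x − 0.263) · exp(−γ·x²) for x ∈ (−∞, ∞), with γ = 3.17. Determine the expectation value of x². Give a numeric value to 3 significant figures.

⟨x²⟩ = ∫ x²·|Ψ|² dx / ∫|Ψ|² dx (integrals over the domain).
Expand each integrand as polynomial × e^(−2γx²) and use ∫x^(2j)·e^(−2γx²) dx = (2j−1)!!/(4γ)^j · √(π/(2γ)), odd powers → 0; here √(π/(2γ)) = 0.70393.
State is unnormalized: ∫|Ψ|² dx = 0.20538, and ∫Ψ*·x²·Ψ dx = 0.040911, so ⟨x²⟩ = 0.040911 / 0.20538.
⟨x²⟩ = 0.19920.

0.199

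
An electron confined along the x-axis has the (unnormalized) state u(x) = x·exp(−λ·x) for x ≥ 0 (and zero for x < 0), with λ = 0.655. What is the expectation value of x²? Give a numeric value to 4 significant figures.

6.993

⟨x²⟩ = ∫ x²·|u|² dx / ∫|u|² dx (integrals over the domain).
Every integrand reduces to terms xʲ·e^(−2λx) on [0, ∞); use ∫₀^∞ xʲ·e^(−2λx) dx = j!/(2λ)^(j+1).
State is unnormalized: ∫|u|² dx = 0.88964, and ∫u*·x²·u dx = 6.2209, so ⟨x²⟩ = 6.2209 / 0.88964.
⟨x²⟩ = 6.9926.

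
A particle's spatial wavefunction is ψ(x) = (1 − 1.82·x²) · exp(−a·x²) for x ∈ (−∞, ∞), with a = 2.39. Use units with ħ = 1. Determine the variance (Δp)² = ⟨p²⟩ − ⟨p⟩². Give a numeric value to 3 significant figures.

5.37

Compute ⟨p⟩ and ⟨p²⟩ separately; (Δp)² = ⟨p²⟩ − ⟨p⟩².
Expand each integrand as polynomial × e^(−2ax²) and use ∫x^(2j)·e^(−2ax²) dx = (2j−1)!!/(4a)^j · √(π/(2a)), odd powers → 0; here √(π/(2a)) = 0.81070. Differentiate with the product rule, d/dx e^(−ax²) = −2ax·e^(−ax²).
Normalization: ∫|ψ|² dx = 0.59017.
⟨p⟩ = 0.0000 and ⟨p²⟩ = 5.3660.
(Δp)² = 5.3660 − (0.0000)² = 5.3660.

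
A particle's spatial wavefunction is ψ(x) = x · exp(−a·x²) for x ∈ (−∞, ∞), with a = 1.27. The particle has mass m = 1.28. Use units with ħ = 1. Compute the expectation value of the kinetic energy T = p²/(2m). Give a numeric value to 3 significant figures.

1.49

T = −(ħ²/2m) d²/dx², so ⟨T⟩ = −(ħ²/2m) ∫ ψ*·ψ'' dx / ∫|ψ|² dx; with m = 1.28.
Expand each integrand as polynomial × e^(−2ax²) and use ∫x^(2j)·e^(−2ax²) dx = (2j−1)!!/(4a)^j · √(π/(2a)), odd powers → 0; here √(π/(2a)) = 1.1121. Differentiate with the product rule, d/dx e^(−ax²) = −2ax·e^(−ax²).
State is unnormalized: ∫|ψ|² dx = 0.21892, and ∫ψ*·(−ħ²/2m · ψ'') dx = 0.32582, so ⟨T⟩ = 0.32582 / 0.21892.
⟨T⟩ = 1.4883.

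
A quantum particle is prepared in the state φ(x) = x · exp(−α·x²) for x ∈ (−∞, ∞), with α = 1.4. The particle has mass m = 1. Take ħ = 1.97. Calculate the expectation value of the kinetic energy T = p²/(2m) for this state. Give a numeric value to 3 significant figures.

T = −(ħ²/2m) d²/dx², so ⟨T⟩ = −(ħ²/2m) ∫ φ*·φ'' dx / ∫|φ|² dx; with m = 1.
Expand each integrand as polynomial × e^(−2αx²) and use ∫x^(2j)·e^(−2αx²) dx = (2j−1)!!/(4α)^j · √(π/(2α)), odd powers → 0; here √(π/(2α)) = 1.0592. Differentiate with the product rule, d/dx e^(−αx²) = −2αx·e^(−αx²).
State is unnormalized: ∫|φ|² dx = 0.18915, and ∫φ*·(−ħ²/2m · φ'') dx = 1.5416, so ⟨T⟩ = 1.5416 / 0.18915.
⟨T⟩ = 8.1499.

8.15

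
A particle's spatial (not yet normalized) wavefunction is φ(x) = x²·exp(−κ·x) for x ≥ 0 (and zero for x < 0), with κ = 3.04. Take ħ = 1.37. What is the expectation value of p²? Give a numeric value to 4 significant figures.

5.782

p² φ = −ħ² d²φ/dx²; ⟨p²⟩ = −ħ² ∫ φ*·φ'' dx / ∫|φ|² dx.
Differentiate x²·exp(−κ·x) with the product rule; every integrand then reduces to terms xʲ·e^(−2κx) on [0, ∞), with ∫₀^∞ xʲ·e^(−2κx) dx = j!/(2κ)^(j+1).
State is unnormalized: ∫|φ|² dx = 0.0028886, and ∫φ*·(−ħ² φ'') dx = 0.016702, so ⟨p²⟩ = 0.016702 / 0.0028886.
⟨p²⟩ = 5.7819.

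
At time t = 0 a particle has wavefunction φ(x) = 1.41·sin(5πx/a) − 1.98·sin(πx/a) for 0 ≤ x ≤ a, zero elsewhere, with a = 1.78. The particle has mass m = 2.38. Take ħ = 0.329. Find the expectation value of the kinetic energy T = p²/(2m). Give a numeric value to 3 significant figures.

T = −(ħ²/2m) d²/dx², so ⟨T⟩ = −(ħ²/2m) ∫ φ*·φ'' dx / ∫|φ|² dx; with m = 2.38.
d²/dx² sin(jπx/a) = −(jπ/a)²·sin(jπx/a); on 0 ≤ x ≤ a, ∫sin²(jπx/a) dx = a/2 and ∫sin(jπx/a)·sin(lπx/a) dx = 0 for j ≠ l, so only diagonal terms survive in ∫|φ|² and ∫φ·φ″; ∫φ·φ′ dx = [φ²/2] between the walls = 0.
State is unnormalized: ∫|φ|² dx = 5.2586, and ∫φ*·(−ħ²/2m · φ'') dx = 3.3805, so ⟨T⟩ = 3.3805 / 5.2586.
⟨T⟩ = 0.64286.

0.643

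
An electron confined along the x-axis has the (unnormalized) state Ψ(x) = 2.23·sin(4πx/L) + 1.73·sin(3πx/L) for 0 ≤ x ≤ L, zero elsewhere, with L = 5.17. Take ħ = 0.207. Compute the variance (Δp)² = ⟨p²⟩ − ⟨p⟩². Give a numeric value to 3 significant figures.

Compute ⟨p⟩ and ⟨p²⟩ separately; (Δp)² = ⟨p²⟩ − ⟨p⟩².
d²/dx² sin(jπx/L) = −(jπ/L)²·sin(jπx/L); on 0 ≤ x ≤ L, ∫sin²(jπx/L) dx = L/2 and ∫sin(jπx/L)·sin(lπx/L) dx = 0 for j ≠ l, so only diagonal terms survive in ∫|Ψ|² and ∫Ψ·Ψ″; ∫Ψ·Ψ′ dx = [Ψ²/2] between the walls = 0.
Normalization: ∫|Ψ|² dx = 20.592.
⟨p⟩ = 0.0000 and ⟨p²⟩ = 0.21154.
(Δp)² = 0.21154 − (0.0000)² = 0.21154.

0.212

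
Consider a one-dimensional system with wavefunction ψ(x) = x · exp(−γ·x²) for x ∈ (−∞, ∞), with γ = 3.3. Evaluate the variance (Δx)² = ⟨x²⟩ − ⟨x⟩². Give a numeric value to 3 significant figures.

0.227

Compute ⟨x⟩ and ⟨x²⟩ separately, then (Δx)² = ⟨x²⟩ − ⟨x⟩².
Expand each integrand as polynomial × e^(−2γx²) and use ∫x^(2j)·e^(−2γx²) dx = (2j−1)!!/(4γ)^j · √(π/(2γ)), odd powers → 0; here √(π/(2γ)) = 0.68993.
Normalization: ∫|ψ|² dx = 0.052267.
⟨x⟩ = 0.0000 and ⟨x²⟩ = 0.22727.
(Δx)² = 0.22727 − (0.0000)² = 0.22727.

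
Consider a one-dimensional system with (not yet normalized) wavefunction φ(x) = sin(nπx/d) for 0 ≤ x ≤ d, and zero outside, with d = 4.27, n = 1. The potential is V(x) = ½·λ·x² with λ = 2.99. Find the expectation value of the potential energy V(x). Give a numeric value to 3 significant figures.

7.71

⟨V⟩ = ∫ V(x)·|φ|² dx / ∫|φ|² dx.
With sin²θ = (1 − cos2θ)/2 on 0 ≤ x ≤ d: ∫sin²(nπx/d) dx = d/2, ∫x·sin²(nπx/d) dx = d²/4, ∫x²·sin²(nπx/d) dx = d³·(1/6 − 1/(4n²π²)); higher powers xᵏ the same way, integrating xᵏ·cos(2nπx/d) by parts.
State is unnormalized: ∫|φ|² dx = 2.1350, and ∫φ*·V(x)·φ dx = 16.450, so ⟨V⟩ = 16.450 / 2.1350.
⟨V⟩ = 7.7051.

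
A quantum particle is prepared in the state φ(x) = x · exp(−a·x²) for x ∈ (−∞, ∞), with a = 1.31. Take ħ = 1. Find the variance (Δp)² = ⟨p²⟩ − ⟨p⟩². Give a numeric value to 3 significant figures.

Compute ⟨p⟩ and ⟨p²⟩ separately; (Δp)² = ⟨p²⟩ − ⟨p⟩².
Expand each integrand as polynomial × e^(−2ax²) and use ∫x^(2j)·e^(−2ax²) dx = (2j−1)!!/(4a)^j · √(π/(2a)), odd powers → 0; here √(π/(2a)) = 1.0950. Differentiate with the product rule, d/dx e^(−ax²) = −2ax·e^(−ax²).
Normalization: ∫|φ|² dx = 0.20897.
⟨p⟩ = 0.0000 and ⟨p²⟩ = 3.9300.
(Δp)² = 3.9300 − (0.0000)² = 3.9300.

3.93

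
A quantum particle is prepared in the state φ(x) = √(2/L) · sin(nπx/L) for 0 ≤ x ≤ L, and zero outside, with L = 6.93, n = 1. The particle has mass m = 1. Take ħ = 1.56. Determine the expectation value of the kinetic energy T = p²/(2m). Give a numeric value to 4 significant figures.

T = −(ħ²/2m) d²/dx², so ⟨T⟩ = −(ħ²/2m) ∫ φ*·φ'' dx; with m = 1.
d/dx sin(nπx/L) = (nπ/L)·cos(nπx/L) and d²/dx² sin(nπx/L) = −(nπ/L)²·sin(nπx/L); on 0 ≤ x ≤ L, ∫sin²(nπx/L) dx = L/2 and ∫sin(nπx/L)·cos(nπx/L) dx = 0.
⟨T⟩ = 0.25006.

0.2501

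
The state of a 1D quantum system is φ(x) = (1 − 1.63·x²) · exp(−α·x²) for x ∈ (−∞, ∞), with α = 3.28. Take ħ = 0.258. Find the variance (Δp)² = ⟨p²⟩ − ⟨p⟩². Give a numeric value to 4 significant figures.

Compute ⟨p⟩ and ⟨p²⟩ separately; (Δp)² = ⟨p²⟩ − ⟨p⟩².
Expand each integrand as polynomial × e^(−2αx²) and use ∫x^(2j)·e^(−2αx²) dx = (2j−1)!!/(4α)^j · √(π/(2α)), odd powers → 0; here √(π/(2α)) = 0.69203. Differentiate with the product rule, d/dx e^(−αx²) = −2αx·e^(−αx²).
Normalization: ∫|φ|² dx = 0.55212.
⟨p⟩ = 0.0000 and ⟨p²⟩ = 0.37122.
(Δp)² = 0.37122 − (0.0000)² = 0.37122.

0.3712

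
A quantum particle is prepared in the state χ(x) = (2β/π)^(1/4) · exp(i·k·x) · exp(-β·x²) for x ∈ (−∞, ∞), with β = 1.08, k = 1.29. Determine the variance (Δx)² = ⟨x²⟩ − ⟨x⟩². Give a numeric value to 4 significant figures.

0.2315

Compute ⟨x⟩ and ⟨x²⟩ separately, then (Δx)² = ⟨x²⟩ − ⟨x⟩².
Gaussian moments: ∫x^(2j)·e^(−2βx²) dx = (2j−1)!!/(4β)^j · √(π/(2β)), odd powers integrate to 0; here √(π/(2β)) = 1.2060.
⟨x⟩ = 0.0000 and ⟨x²⟩ = 0.23148.
(Δx)² = 0.23148 − (0.0000)² = 0.23148.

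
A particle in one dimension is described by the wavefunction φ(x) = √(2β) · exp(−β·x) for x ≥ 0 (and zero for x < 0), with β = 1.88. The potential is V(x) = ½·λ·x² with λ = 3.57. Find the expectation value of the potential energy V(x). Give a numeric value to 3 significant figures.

⟨V⟩ = ∫ V(x)·|φ|² dx.
Every integrand reduces to terms xʲ·e^(−2βx) on [0, ∞); use ∫₀^∞ xʲ·e^(−2βx) dx = j!/(2β)^(j+1).
⟨V⟩ = 0.25252.

0.253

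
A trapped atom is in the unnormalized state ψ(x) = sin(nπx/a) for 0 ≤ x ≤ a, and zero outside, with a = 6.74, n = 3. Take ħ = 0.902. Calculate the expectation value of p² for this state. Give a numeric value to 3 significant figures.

1.59

p² ψ = −ħ² d²ψ/dx²; ⟨p²⟩ = −ħ² ∫ ψ*·ψ'' dx / ∫|ψ|² dx.
d/dx sin(nπx/a) = (nπ/a)·cos(nπx/a) and d²/dx² sin(nπx/a) = −(nπ/a)²·sin(nπx/a); on 0 ≤ x ≤ a, ∫sin²(nπx/a) dx = a/2 and ∫sin(nπx/a)·cos(nπx/a) dx = 0.
State is unnormalized: ∫|ψ|² dx = 3.3700, and ∫ψ*·(−ħ² ψ'') dx = 5.3612, so ⟨p²⟩ = 5.3612 / 3.3700.
⟨p²⟩ = 1.5909.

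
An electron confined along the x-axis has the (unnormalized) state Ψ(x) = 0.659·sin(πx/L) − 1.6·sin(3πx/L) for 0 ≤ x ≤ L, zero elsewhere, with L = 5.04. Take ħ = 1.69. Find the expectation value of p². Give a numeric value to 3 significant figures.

8.70

p² Ψ = −ħ² d²Ψ/dx²; ⟨p²⟩ = −ħ² ∫ Ψ*·Ψ'' dx / ∫|Ψ|² dx.
d²/dx² sin(jπx/L) = −(jπ/L)²·sin(jπx/L); on 0 ≤ x ≤ L, ∫sin²(jπx/L) dx = L/2 and ∫sin(jπx/L)·sin(lπx/L) dx = 0 for j ≠ l, so only diagonal terms survive in ∫|Ψ|² and ∫Ψ·Ψ″; ∫Ψ·Ψ′ dx = [Ψ²/2] between the walls = 0.
State is unnormalized: ∫|Ψ|² dx = 7.5456, and ∫Ψ*·(−ħ² Ψ'') dx = 65.645, so ⟨p²⟩ = 65.645 / 7.5456.
⟨p²⟩ = 8.6999.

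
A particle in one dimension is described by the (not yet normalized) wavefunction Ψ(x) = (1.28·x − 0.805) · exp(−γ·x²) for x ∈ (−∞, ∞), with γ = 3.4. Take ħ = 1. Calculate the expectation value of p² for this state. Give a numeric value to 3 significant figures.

p² Ψ = −ħ² d²Ψ/dx²; ⟨p²⟩ = −ħ² ∫ Ψ*·Ψ'' dx / ∫|Ψ|² dx.
Expand each integrand as polynomial × e^(−2γx²) and use ∫x^(2j)·e^(−2γx²) dx = (2j−1)!!/(4γ)^j · √(π/(2γ)), odd powers → 0; here √(π/(2γ)) = 0.67971. Differentiate with the product rule, d/dx e^(−γx²) = −2γx·e^(−γx²).
State is unnormalized: ∫|Ψ|² dx = 0.52235, and ∫Ψ*·(−ħ² Ψ'') dx = 2.3328, so ⟨p²⟩ = 2.3328 / 0.52235.
⟨p²⟩ = 4.4660.

4.47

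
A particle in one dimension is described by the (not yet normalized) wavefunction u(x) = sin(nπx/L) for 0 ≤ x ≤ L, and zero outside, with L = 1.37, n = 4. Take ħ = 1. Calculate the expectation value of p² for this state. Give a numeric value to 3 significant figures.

p² u = −ħ² d²u/dx²; ⟨p²⟩ = −ħ² ∫ u*·u'' dx / ∫|u|² dx.
d/dx sin(nπx/L) = (nπ/L)·cos(nπx/L) and d²/dx² sin(nπx/L) = −(nπ/L)²·sin(nπx/L); on 0 ≤ x ≤ L, ∫sin²(nπx/L) dx = L/2 and ∫sin(nπx/L)·cos(nπx/L) dx = 0.
State is unnormalized: ∫|u|² dx = 0.68500, and ∫u*·(−ħ² u'') dx = 57.633, so ⟨p²⟩ = 57.633 / 0.68500.
⟨p²⟩ = 84.135.

84.1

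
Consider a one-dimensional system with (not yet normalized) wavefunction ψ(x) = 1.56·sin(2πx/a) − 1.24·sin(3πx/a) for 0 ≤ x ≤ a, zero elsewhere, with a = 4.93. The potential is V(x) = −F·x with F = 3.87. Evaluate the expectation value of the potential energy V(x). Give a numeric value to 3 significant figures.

⟨V⟩ = ∫ V(x)·|ψ|² dx / ∫|ψ|² dx.
On 0 ≤ x ≤ a (j ≠ l): ∫sin²(jπx/a) dx = a/2, ∫sin(jπx/a)·sin(lπx/a) dx = 0; diagonal moments ∫x·sin²(jπx/a) dx = a²/4, ∫x²·sin²(jπx/a) dx = a³·(1/6 − 1/(4j²π²)); cross terms ∫x·sin(jπx/a)·sin(lπx/a) dx = 0 for j + l even and −4jla²/(π²(j² − l²)²) for j + l odd, ∫x²·sin(jπx/a)·sin(lπx/a) dx = (−1)^(j+l)·4jla³/(π²(j² − l²)²); higher powers the same way via product-to-sum and parts.
State is unnormalized: ∫|ψ|² dx = 9.7890, and ∫ψ*·V(x)·ψ dx = -128.78, so ⟨V⟩ = -128.78 / 9.7890.
⟨V⟩ = -13.155.

-13.2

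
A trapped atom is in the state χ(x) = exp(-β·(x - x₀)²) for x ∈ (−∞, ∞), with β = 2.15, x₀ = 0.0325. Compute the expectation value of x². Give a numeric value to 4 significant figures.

⟨x²⟩ = ∫ x²·|χ|² dx / ∫|χ|² dx (integrals over the domain).
Gaussian moments (u = x − x₀): ∫u^(2j)·e^(−2βu²) du = (2j−1)!!/(4β)^j · √(π/(2β)), odd powers integrate to 0; here √(π/(2β)) = 0.85475.
State is unnormalized: ∫|χ|² dx = 0.85475, and ∫χ*·x²·χ dx = 0.10029, so ⟨x²⟩ = 0.10029 / 0.85475.
⟨x²⟩ = 0.11734.

0.1173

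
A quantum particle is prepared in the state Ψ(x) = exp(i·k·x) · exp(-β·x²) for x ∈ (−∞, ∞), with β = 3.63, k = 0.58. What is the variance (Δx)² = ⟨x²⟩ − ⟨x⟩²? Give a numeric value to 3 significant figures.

Compute ⟨x⟩ and ⟨x²⟩ separately, then (Δx)² = ⟨x²⟩ − ⟨x⟩².
Gaussian moments: ∫x^(2j)·e^(−2βx²) dx = (2j−1)!!/(4β)^j · √(π/(2β)), odd powers integrate to 0; here √(π/(2β)) = 0.65782.
Normalization: ∫|Ψ|² dx = 0.65782.
⟨x⟩ = 0.0000 and ⟨x²⟩ = 0.068871.
(Δx)² = 0.068871 − (0.0000)² = 0.068871.

0.0689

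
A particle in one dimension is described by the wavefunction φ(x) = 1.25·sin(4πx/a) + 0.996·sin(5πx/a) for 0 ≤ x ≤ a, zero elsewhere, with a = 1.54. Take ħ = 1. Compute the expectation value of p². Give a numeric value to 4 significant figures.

81.13

p² φ = −ħ² d²φ/dx²; ⟨p²⟩ = −ħ² ∫ φ*·φ'' dx / ∫|φ|² dx.
d²/dx² sin(jπx/a) = −(jπ/a)²·sin(jπx/a); on 0 ≤ x ≤ a, ∫sin²(jπx/a) dx = a/2 and ∫sin(jπx/a)·sin(lπx/a) dx = 0 for j ≠ l, so only diagonal terms survive in ∫|φ|² and ∫φ·φ″; ∫φ·φ′ dx = [φ²/2] between the walls = 0.
State is unnormalized: ∫|φ|² dx = 1.9670, and ∫φ*·(−ħ² φ'') dx = 159.58, so ⟨p²⟩ = 159.58 / 1.9670.
⟨p²⟩ = 81.130.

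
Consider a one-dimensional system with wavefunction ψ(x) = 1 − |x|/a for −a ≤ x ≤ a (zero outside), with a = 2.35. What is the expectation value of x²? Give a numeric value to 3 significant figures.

⟨x²⟩ = ∫ x²·|ψ|² dx / ∫|ψ|² dx (integrals over the domain).
ψ is even, so ∫ over [−a, a] = 2∫₀ᵃ with ψ = 1 − x/a there: ∫₀ᵃ (1 − x/a)² dx = a/3, ∫₀ᵃ x²(1 − x/a)² dx = a³/30, ∫₀ᵃ x⁴(1 − x/a)² dx = a⁵/105.
State is unnormalized: ∫|ψ|² dx = 1.5667, and ∫ψ*·x²·ψ dx = 0.86519, so ⟨x²⟩ = 0.86519 / 1.5667.
⟨x²⟩ = 0.55225.

0.552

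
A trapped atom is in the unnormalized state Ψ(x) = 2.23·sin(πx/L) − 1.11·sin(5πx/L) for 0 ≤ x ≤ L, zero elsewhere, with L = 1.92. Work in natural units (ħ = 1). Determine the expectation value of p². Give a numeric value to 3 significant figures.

15.4

p² Ψ = −ħ² d²Ψ/dx²; ⟨p²⟩ = −ħ² ∫ Ψ*·Ψ'' dx / ∫|Ψ|² dx.
d²/dx² sin(jπx/L) = −(jπ/L)²·sin(jπx/L); on 0 ≤ x ≤ L, ∫sin²(jπx/L) dx = L/2 and ∫sin(jπx/L)·sin(lπx/L) dx = 0 for j ≠ l, so only diagonal terms survive in ∫|Ψ|² and ∫Ψ·Ψ″; ∫Ψ·Ψ′ dx = [Ψ²/2] between the walls = 0.
State is unnormalized: ∫|Ψ|² dx = 5.9568, and ∫Ψ*·(−ħ² Ψ'') dx = 91.950, so ⟨p²⟩ = 91.950 / 5.9568.
⟨p²⟩ = 15.436.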